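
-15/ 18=-5/ 6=-0.83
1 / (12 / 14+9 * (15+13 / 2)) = 14 / 2721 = 0.01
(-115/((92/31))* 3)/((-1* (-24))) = -155/32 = -4.84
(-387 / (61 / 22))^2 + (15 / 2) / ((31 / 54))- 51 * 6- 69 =2205384456 / 115351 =19118.90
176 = 176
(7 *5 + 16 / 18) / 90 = 323 / 810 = 0.40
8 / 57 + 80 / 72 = 1.25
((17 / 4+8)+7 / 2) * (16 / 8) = 63 / 2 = 31.50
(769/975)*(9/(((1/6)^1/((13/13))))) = 13842/325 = 42.59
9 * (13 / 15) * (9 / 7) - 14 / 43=14603 / 1505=9.70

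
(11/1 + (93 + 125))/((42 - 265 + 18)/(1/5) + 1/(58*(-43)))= -571126/2556351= -0.22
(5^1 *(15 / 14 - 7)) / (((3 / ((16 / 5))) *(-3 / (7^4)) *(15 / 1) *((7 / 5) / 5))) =162680 / 27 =6025.19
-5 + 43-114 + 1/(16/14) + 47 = -225/8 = -28.12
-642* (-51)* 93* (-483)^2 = 710366404734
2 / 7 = 0.29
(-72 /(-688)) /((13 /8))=36 /559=0.06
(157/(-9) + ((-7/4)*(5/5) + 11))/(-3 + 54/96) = 1180/351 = 3.36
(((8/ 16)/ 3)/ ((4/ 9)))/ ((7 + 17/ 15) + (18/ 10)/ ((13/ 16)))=585/ 16144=0.04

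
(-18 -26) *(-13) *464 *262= 69536896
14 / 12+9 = 61 / 6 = 10.17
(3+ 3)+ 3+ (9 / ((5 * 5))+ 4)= 334 / 25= 13.36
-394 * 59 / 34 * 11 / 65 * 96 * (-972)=10796578.40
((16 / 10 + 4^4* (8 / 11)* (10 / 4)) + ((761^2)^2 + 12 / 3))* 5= 18445962321163 / 11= 1676905665560.27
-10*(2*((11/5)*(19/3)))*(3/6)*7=-2926/3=-975.33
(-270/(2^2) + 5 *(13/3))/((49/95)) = -26125/294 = -88.86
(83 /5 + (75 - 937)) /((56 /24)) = -12681 /35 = -362.31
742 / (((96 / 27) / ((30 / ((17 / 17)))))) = 6260.62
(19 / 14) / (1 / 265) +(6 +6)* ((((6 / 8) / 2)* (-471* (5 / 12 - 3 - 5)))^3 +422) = 1653507902204377 / 57344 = 28834889477.62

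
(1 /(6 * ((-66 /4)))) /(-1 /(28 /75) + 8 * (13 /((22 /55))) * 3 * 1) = -28 /2154735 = -0.00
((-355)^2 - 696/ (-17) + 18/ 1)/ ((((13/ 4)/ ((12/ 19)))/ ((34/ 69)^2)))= 179388352/ 30153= 5949.27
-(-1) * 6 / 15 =2 / 5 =0.40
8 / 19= 0.42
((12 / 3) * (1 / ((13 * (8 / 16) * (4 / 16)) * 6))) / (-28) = -4 / 273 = -0.01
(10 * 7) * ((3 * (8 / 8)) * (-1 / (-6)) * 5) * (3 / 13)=525 / 13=40.38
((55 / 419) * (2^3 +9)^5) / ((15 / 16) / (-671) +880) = 9863496016 / 46571431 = 211.79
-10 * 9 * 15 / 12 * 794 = -89325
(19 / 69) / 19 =1 / 69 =0.01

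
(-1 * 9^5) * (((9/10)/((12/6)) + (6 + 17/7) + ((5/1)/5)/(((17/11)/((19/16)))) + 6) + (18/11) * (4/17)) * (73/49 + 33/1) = -985523853717/30184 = -32650538.49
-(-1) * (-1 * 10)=-10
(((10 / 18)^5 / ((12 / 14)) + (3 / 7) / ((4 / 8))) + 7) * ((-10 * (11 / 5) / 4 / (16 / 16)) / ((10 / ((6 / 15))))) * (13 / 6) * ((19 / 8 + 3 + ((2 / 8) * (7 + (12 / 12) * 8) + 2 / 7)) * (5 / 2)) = -296007382099 / 3333197952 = -88.81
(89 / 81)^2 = 7921 / 6561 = 1.21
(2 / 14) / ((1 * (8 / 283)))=283 / 56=5.05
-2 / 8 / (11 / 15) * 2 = -15 / 22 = -0.68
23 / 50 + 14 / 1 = 723 / 50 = 14.46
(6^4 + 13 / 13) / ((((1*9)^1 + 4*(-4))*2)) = -1297 / 14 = -92.64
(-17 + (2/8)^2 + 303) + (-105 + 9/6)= 2921/16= 182.56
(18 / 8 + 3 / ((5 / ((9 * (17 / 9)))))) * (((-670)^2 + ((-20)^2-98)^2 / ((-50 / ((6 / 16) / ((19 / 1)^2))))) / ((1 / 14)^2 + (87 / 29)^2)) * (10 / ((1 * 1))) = 197719908704997 / 31858250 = 6206238.85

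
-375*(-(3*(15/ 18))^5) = 1171875/ 32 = 36621.09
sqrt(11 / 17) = sqrt(187) / 17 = 0.80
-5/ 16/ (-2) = 5/ 32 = 0.16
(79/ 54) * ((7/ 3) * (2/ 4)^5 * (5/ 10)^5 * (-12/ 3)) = -0.01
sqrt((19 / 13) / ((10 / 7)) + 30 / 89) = sqrt(182077090) / 11570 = 1.17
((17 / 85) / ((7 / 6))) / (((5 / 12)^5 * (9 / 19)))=3151872 / 109375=28.82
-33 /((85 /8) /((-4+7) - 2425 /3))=212608 /85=2501.27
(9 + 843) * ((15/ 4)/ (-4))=-3195/ 4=-798.75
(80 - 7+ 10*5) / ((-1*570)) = -0.22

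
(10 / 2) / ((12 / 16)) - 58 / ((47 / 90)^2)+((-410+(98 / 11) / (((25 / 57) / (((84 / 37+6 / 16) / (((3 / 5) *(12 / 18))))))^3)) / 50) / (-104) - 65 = -1360595039057543544293 / 4915391757619200000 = -276.80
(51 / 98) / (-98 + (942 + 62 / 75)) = 3825 / 6209476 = 0.00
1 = 1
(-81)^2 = 6561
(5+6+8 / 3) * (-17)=-697 / 3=-232.33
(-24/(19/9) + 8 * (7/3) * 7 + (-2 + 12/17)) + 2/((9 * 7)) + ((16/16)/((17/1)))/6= 4804223/40698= 118.05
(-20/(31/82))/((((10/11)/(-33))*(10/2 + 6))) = 5412/31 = 174.58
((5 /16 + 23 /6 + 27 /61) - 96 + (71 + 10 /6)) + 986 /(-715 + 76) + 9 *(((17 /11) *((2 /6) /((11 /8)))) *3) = -767629025 /75463344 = -10.17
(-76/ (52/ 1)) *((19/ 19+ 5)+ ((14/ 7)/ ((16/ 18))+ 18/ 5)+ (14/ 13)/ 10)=-17.48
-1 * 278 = -278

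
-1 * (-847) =847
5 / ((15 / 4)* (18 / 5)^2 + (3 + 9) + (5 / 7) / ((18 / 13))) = 3150 / 38503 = 0.08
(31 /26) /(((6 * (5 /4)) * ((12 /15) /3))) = 31 /52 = 0.60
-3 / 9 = -1 / 3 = -0.33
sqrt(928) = 4*sqrt(58) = 30.46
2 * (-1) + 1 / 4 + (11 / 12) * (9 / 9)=-5 / 6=-0.83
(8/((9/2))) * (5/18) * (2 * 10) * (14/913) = 11200/73953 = 0.15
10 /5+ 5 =7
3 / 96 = 1 / 32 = 0.03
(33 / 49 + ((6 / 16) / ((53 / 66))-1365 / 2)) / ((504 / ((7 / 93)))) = -2359321 / 23186016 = -0.10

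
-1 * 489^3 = -116930169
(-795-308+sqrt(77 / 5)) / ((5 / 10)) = -2206+2 * sqrt(385) / 5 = -2198.15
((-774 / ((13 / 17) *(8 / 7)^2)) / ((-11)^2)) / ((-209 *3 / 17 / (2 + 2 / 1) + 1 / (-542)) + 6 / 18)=4455489591 / 6184092200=0.72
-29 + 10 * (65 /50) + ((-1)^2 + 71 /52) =-709 /52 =-13.63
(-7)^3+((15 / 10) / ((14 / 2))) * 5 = -4787 / 14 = -341.93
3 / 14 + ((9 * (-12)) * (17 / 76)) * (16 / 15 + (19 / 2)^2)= -5867439 / 2660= -2205.80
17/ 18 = 0.94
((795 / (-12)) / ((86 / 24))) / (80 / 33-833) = 26235 / 1178587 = 0.02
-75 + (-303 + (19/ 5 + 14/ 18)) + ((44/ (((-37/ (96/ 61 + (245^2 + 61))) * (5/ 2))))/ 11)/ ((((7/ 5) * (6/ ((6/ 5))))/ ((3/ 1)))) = -1057200268/ 710955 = -1487.01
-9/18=-1/2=-0.50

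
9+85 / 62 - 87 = -4751 / 62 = -76.63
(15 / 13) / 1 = 15 / 13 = 1.15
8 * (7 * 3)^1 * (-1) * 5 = -840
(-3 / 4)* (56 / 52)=-21 / 26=-0.81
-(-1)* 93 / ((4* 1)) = 93 / 4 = 23.25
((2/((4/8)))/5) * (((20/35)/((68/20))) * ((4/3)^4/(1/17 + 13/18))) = 8192/15057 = 0.54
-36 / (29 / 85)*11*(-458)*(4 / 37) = 61665120 / 1073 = 57469.82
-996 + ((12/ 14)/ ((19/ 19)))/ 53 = -369510/ 371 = -995.98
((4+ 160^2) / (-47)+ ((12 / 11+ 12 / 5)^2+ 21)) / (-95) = 72733817 / 13506625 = 5.39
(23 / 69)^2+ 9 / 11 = 92 / 99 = 0.93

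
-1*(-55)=55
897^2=804609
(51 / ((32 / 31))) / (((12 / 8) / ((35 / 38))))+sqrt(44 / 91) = 31.03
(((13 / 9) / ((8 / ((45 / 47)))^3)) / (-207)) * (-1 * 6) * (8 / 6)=14625 / 152827456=0.00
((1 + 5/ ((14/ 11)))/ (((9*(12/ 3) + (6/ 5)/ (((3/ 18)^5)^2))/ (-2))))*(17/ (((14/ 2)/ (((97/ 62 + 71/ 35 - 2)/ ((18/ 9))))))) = -1351687/ 5143497347184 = -0.00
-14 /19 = -0.74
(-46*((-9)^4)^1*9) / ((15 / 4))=-3621672 / 5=-724334.40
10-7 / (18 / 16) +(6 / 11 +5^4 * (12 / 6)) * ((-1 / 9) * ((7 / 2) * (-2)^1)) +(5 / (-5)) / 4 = 128855 / 132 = 976.17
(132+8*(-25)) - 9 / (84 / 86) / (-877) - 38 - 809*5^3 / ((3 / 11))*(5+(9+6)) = -273158709017 / 36834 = -7415939.32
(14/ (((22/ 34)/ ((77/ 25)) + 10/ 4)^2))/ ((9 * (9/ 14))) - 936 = -31530249176/ 33698025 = -935.67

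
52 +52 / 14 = 390 / 7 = 55.71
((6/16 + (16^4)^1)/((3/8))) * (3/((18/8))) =233018.22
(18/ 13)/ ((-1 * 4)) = -9/ 26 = -0.35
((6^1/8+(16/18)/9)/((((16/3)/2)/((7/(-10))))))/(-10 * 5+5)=77/15552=0.00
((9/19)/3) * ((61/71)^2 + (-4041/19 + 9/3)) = -60037935/1819801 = -32.99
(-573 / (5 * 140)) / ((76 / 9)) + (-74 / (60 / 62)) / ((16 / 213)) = -27080381 / 26600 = -1018.06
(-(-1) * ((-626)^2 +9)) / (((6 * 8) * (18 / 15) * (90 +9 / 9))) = 150725 / 2016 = 74.76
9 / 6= 3 / 2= 1.50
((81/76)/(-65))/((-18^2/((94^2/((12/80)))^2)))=390374480/2223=175607.05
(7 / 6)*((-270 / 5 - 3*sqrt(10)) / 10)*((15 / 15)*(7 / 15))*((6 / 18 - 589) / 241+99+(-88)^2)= -277767427 / 12050 - 277767427*sqrt(10) / 216900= -27100.93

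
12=12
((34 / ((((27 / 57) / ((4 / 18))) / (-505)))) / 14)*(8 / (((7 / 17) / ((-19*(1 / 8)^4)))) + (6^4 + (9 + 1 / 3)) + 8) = -2303182331965 / 3048192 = -755589.65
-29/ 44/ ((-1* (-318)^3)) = -29/ 1414927008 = -0.00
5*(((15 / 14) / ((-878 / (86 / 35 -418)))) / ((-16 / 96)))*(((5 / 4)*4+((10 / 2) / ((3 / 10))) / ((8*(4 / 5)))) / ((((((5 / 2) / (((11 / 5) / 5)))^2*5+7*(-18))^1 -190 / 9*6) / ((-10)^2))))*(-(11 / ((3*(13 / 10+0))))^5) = -71839455891500000000 / 3174714397938993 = -22628.64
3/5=0.60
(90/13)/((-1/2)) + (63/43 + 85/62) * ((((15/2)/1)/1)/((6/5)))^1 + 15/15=676437/138632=4.88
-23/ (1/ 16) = -368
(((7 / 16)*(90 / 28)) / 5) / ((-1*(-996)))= 3 / 10624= 0.00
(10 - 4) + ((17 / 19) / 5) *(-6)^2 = 1182 / 95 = 12.44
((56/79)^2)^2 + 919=35804958935/38950081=919.25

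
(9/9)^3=1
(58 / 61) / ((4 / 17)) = 493 / 122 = 4.04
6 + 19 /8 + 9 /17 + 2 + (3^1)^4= 12499 /136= 91.90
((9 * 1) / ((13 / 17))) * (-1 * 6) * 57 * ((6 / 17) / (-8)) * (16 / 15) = 12312 / 65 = 189.42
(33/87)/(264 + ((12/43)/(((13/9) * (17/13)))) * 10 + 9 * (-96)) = -8041/12688080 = -0.00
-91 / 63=-13 / 9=-1.44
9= 9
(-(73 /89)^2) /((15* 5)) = -5329 /594075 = -0.01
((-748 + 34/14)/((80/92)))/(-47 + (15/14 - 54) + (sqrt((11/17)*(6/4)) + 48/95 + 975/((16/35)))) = -3355365117456844/7957434947189657 + 48533359840*sqrt(1122)/7957434947189657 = -0.42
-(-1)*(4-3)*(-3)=-3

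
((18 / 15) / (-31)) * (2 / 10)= -6 / 775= -0.01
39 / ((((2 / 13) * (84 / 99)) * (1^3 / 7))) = 16731 / 8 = 2091.38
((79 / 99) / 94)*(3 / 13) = 79 / 40326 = 0.00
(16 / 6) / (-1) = -8 / 3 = -2.67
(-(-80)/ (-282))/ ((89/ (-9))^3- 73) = 4860/ 17817371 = 0.00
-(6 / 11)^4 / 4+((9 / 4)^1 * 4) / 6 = 43275 / 29282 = 1.48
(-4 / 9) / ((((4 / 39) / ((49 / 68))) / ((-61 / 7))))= 5551 / 204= 27.21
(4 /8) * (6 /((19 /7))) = 21 /19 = 1.11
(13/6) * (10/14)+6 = 317/42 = 7.55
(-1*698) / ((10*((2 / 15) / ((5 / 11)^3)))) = -130875 / 2662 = -49.16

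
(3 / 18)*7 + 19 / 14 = 2.52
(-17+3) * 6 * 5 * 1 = -420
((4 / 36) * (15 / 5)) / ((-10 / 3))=-1 / 10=-0.10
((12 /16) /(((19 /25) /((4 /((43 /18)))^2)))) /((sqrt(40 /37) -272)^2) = 33266700 /(35131 * (5032 -sqrt(370))^2) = 0.00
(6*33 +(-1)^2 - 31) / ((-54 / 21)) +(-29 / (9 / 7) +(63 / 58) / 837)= -1422197 / 16182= -87.89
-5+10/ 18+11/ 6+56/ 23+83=34289/ 414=82.82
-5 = -5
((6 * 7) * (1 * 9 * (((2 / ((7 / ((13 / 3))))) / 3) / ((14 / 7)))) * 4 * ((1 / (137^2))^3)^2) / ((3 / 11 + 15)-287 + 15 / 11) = -1716 / 65006648258052630174939000047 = -0.00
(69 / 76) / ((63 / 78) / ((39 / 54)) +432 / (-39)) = -3887 / 42636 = -0.09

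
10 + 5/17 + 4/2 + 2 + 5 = 328/17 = 19.29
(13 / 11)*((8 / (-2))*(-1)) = 52 / 11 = 4.73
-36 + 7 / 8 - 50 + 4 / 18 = -6113 / 72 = -84.90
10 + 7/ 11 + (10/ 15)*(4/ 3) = 1141/ 99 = 11.53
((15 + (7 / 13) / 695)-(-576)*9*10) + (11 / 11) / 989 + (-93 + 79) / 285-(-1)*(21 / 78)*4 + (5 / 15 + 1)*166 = 680117080001 / 13059745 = 52077.36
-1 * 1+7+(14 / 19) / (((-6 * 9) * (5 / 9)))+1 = 1988 / 285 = 6.98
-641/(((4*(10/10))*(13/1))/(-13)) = 160.25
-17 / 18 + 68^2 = 83215 / 18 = 4623.06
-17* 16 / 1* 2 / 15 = -544 / 15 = -36.27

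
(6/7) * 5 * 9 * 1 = 270/7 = 38.57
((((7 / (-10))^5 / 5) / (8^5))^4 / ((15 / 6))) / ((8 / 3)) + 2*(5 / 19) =14411518807585587200000004548159178963884057 / 27381885734412615680000000000000000000000000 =0.53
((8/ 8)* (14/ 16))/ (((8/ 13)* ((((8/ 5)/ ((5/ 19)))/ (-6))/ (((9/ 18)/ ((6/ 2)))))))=-2275/ 9728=-0.23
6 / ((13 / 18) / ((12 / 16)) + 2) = 2.02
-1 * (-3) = 3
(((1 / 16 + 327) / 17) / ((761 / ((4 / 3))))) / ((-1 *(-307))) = 5233 / 47659908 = 0.00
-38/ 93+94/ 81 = 1888/ 2511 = 0.75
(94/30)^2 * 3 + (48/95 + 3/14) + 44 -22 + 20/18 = 53.28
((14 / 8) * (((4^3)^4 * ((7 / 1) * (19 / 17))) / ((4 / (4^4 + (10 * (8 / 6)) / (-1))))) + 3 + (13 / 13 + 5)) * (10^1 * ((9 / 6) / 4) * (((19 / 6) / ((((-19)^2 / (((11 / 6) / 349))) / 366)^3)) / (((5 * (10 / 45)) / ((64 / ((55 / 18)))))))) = 4216087352231387797032 / 8946706931979835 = 471244.60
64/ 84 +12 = 268/ 21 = 12.76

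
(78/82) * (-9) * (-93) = 32643/41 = 796.17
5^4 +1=626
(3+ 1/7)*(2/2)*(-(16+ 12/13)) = -4840/91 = -53.19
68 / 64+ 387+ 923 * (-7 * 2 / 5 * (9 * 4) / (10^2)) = -1084643 / 2000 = -542.32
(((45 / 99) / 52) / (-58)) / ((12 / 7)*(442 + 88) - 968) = 35 / 13801216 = 0.00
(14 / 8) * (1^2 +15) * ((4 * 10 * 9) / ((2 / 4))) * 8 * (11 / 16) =110880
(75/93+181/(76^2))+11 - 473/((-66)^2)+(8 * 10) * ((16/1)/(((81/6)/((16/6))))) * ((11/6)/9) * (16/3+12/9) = 4588723307909/12922650576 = 355.09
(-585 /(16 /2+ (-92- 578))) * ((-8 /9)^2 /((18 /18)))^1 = 2080 /2979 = 0.70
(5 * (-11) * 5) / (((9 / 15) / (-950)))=1306250 / 3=435416.67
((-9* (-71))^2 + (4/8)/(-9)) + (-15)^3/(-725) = 213145963/522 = 408325.60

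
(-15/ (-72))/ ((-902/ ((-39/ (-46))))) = -65/ 331936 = -0.00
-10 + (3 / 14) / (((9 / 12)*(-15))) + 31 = 2203 / 105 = 20.98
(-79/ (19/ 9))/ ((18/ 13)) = -1027/ 38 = -27.03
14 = 14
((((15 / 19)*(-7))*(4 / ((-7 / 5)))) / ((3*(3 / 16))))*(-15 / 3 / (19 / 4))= -32000 / 1083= -29.55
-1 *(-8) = 8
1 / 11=0.09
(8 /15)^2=64 /225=0.28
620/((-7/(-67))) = 41540/7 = 5934.29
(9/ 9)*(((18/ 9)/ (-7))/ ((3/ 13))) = -26/ 21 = -1.24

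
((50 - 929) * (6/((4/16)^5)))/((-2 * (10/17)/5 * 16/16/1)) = 22952448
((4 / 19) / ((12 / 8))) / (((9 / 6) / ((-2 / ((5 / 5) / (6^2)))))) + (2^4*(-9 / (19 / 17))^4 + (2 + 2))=8767343828 / 130321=67274.99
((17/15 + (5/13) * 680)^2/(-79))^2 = 6883228900979087281/9023865800625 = 762780.50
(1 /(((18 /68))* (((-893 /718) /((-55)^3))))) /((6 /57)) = 4800882.39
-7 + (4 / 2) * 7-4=3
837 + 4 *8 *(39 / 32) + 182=1058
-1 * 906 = -906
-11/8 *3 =-33/8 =-4.12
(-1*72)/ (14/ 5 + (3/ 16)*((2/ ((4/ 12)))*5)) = -2880/ 337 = -8.55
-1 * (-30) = 30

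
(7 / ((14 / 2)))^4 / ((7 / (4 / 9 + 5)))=7 / 9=0.78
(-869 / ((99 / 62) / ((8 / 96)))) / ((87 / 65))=-159185 / 4698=-33.88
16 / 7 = 2.29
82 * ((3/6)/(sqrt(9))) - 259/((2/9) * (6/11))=-25477/12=-2123.08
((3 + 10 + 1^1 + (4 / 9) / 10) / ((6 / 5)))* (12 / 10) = 632 / 45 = 14.04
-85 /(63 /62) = -5270 /63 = -83.65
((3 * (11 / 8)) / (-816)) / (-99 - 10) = 11 / 237184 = 0.00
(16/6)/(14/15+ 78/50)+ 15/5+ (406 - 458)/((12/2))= -2579/561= -4.60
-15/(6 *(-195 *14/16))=4/273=0.01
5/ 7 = 0.71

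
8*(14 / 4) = 28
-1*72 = -72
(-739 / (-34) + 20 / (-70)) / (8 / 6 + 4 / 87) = 29609 / 1904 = 15.55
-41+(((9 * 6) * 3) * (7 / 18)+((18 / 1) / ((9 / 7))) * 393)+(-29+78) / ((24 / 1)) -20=132145 / 24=5506.04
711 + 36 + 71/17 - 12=12566/17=739.18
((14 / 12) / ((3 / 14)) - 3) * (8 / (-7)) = -176 / 63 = -2.79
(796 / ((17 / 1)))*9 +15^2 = 10989 / 17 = 646.41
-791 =-791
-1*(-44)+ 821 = 865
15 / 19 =0.79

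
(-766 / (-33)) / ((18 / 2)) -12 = -2798 / 297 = -9.42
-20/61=-0.33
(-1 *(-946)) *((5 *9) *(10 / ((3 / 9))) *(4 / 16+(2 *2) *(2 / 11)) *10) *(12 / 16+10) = 268336125 / 2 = 134168062.50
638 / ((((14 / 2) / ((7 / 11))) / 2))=116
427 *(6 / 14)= 183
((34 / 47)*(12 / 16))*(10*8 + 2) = 2091 / 47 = 44.49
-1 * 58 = -58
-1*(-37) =37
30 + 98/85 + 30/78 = 34849/1105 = 31.54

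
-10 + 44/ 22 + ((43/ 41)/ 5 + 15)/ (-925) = -1520118/ 189625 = -8.02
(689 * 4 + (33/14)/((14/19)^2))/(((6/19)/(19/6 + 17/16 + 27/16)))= 51718.06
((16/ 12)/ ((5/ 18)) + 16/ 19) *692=370912/ 95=3904.34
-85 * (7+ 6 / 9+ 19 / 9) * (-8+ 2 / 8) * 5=289850 / 9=32205.56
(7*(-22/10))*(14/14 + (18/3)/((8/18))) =-2233/10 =-223.30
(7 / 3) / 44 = 0.05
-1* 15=-15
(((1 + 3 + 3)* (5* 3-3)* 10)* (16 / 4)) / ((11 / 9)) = 30240 / 11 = 2749.09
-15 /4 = -3.75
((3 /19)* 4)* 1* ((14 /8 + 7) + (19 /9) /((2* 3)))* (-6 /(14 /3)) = -983 /133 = -7.39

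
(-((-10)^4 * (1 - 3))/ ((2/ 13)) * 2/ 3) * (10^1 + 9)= 4940000/ 3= 1646666.67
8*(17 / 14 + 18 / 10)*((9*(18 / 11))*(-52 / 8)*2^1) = -4616.79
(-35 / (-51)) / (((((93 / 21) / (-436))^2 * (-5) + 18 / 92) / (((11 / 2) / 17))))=41240851960 / 36245501151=1.14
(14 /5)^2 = 196 /25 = 7.84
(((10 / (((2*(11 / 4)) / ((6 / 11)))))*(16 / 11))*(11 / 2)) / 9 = 320 / 363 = 0.88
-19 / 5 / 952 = -19 / 4760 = -0.00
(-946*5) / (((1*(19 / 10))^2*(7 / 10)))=-4730000 / 2527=-1871.78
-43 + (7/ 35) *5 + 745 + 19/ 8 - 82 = 4987/ 8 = 623.38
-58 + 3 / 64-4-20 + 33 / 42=-36363 / 448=-81.17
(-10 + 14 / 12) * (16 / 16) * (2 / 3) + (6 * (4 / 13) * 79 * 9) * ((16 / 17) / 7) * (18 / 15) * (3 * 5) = 44147897 / 13923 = 3170.86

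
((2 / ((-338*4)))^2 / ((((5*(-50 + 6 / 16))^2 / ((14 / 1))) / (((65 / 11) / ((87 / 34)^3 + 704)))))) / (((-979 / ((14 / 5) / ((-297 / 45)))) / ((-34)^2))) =35621372416 / 17429874579109982055495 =0.00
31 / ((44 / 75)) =52.84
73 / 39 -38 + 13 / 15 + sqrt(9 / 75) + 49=sqrt(3) / 5 + 893 / 65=14.08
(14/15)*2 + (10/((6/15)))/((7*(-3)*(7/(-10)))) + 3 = 1609/245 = 6.57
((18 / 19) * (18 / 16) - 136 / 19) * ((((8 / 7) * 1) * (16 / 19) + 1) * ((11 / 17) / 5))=-1329273 / 859180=-1.55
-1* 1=-1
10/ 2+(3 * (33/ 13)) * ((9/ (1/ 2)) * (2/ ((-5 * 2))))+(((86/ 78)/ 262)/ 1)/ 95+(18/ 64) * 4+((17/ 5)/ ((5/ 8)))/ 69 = -9471498859/ 446526600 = -21.21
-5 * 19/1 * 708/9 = -22420/3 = -7473.33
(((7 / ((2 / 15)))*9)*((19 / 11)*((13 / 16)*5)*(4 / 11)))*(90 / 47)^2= 4420.92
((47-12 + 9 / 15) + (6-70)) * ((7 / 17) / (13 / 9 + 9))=-4473 / 3995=-1.12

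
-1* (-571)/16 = 571/16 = 35.69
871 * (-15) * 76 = -992940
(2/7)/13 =2/91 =0.02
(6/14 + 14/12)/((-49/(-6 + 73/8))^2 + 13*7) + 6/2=26569789/8842638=3.00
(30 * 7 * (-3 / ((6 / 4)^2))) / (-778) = 140 / 389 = 0.36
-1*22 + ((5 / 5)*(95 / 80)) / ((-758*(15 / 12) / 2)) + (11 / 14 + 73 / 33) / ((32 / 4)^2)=-1230205793 / 56031360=-21.96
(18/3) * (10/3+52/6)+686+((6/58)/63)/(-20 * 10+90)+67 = 55266749/66990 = 825.00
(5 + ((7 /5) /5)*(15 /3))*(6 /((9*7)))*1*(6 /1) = 128 /35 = 3.66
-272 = -272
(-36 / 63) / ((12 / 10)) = -10 / 21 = -0.48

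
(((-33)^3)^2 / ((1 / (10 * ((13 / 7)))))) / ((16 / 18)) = 755508761865 / 28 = 26982455780.89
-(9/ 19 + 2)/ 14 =-47/ 266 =-0.18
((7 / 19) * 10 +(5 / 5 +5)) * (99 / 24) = 759 / 19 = 39.95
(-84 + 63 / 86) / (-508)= 0.16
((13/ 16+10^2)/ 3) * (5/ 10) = 1613/ 96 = 16.80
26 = 26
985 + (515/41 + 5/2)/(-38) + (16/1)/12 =985.94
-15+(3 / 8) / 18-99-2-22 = -137.98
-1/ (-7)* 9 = 9/ 7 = 1.29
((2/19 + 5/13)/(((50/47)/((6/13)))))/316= 17061/25366900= 0.00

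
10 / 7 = 1.43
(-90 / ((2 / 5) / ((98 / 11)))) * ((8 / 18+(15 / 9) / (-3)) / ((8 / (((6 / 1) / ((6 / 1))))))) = 1225 / 44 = 27.84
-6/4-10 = -23/2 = -11.50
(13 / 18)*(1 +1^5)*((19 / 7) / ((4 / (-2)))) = -247 / 126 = -1.96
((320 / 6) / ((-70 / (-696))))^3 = 51147440128 / 343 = 149117901.25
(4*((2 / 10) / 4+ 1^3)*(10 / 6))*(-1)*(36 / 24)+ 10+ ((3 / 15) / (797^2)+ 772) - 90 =4328949337 / 6352090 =681.50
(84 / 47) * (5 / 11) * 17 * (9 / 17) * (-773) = -2921940 / 517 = -5651.72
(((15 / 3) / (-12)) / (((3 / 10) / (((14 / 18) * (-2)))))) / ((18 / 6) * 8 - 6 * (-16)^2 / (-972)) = 25 / 296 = 0.08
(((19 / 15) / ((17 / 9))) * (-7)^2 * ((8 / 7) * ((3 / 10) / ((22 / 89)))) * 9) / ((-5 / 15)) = -5752782 / 4675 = -1230.54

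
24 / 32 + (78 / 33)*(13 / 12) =437 / 132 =3.31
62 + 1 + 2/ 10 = 316/ 5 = 63.20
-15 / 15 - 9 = -10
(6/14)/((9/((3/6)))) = 1/42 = 0.02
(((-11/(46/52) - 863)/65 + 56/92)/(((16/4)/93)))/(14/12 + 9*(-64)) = 1072755/2062502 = 0.52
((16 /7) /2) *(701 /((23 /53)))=1846.11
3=3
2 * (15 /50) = 0.60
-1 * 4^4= -256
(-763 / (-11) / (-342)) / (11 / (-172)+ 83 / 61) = -4002698 / 25591005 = -0.16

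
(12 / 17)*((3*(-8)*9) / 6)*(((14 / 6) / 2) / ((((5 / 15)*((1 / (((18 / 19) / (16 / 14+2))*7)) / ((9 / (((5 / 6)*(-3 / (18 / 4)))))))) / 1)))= 54010152 / 17765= 3040.26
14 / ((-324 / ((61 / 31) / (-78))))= 427 / 391716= 0.00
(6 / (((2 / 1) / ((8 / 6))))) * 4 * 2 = 32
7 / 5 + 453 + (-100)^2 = 52272 / 5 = 10454.40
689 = 689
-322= -322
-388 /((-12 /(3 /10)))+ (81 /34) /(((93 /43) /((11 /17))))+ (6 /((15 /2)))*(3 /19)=8969849 /851105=10.54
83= 83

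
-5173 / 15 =-344.87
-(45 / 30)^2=-9 / 4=-2.25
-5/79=-0.06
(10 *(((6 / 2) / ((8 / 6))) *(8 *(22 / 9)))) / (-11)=-40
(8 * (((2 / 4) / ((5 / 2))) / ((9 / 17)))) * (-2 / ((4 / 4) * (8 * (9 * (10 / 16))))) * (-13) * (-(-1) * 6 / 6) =3536 / 2025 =1.75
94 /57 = 1.65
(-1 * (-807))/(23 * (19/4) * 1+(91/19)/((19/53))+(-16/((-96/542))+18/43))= 150324732/39744229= 3.78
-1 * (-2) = 2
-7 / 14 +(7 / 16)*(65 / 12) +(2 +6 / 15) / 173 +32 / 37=16889603 / 6144960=2.75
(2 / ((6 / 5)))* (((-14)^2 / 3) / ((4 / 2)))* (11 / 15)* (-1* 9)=-1078 / 3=-359.33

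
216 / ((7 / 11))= 2376 / 7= 339.43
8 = 8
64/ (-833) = -64/ 833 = -0.08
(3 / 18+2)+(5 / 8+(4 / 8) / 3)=2.96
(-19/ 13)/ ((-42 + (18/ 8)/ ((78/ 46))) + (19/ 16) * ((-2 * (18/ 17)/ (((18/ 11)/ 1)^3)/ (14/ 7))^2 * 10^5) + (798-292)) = -288211608/ 1459184913701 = -0.00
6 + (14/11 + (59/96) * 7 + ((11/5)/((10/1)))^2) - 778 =-505808681/660000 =-766.38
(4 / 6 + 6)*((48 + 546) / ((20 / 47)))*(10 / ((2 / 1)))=46530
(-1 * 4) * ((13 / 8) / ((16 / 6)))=-39 / 16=-2.44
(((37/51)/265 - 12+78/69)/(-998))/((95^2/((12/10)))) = 3377899/2333137810625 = 0.00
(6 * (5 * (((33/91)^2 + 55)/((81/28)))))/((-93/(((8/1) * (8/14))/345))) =-116875264/1434757779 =-0.08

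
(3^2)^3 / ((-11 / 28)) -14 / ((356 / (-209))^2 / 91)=-1599540383 / 697048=-2294.73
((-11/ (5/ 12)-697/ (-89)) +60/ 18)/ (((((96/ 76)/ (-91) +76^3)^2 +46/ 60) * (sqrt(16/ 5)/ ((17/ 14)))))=-13423871279 * sqrt(5)/ 559306775312876128628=-0.00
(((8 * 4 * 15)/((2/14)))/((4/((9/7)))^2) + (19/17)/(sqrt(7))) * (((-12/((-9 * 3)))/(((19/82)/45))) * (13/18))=10660 * sqrt(7)/1071 + 2878200/133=21666.94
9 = 9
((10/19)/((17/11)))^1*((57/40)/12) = 11/272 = 0.04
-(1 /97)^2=-1 /9409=-0.00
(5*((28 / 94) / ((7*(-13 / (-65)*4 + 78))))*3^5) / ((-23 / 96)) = -2.74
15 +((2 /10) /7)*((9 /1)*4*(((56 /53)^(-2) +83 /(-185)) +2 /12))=79350633 /5076400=15.63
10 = 10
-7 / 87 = -0.08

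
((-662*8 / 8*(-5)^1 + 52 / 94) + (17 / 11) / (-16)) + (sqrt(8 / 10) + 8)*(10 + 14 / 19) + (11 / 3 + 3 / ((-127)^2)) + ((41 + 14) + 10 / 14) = 408*sqrt(5) / 95 + 183963209442191 / 53234216112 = 3465.34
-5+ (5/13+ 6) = 18/13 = 1.38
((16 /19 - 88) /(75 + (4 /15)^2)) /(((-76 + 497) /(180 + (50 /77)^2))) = -398577672000 /801073765261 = -0.50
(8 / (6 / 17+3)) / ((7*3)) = 136 / 1197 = 0.11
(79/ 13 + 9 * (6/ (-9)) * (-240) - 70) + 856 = 29017/ 13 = 2232.08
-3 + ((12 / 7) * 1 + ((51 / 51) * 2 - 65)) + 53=-79 / 7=-11.29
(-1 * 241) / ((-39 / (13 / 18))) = 241 / 54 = 4.46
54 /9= 6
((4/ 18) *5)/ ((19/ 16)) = 160/ 171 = 0.94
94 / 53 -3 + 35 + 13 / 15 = 27539 / 795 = 34.64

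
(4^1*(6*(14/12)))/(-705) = -28/705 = -0.04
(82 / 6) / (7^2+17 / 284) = 11644 / 41799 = 0.28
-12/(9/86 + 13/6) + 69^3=96251589/293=328503.72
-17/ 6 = -2.83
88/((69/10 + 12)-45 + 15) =-880/111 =-7.93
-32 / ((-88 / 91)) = 364 / 11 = 33.09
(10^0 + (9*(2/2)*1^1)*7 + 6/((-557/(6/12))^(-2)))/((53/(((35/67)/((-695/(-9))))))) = 469100520/493589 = 950.39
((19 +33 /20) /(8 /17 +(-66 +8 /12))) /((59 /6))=-1071 /33080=-0.03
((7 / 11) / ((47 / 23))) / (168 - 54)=161 / 58938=0.00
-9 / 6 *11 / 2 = -33 / 4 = -8.25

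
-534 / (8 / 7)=-1869 / 4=-467.25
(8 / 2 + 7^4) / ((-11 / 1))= -2405 / 11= -218.64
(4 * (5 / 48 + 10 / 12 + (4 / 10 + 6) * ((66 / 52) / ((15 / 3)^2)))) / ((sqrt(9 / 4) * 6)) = 3647 / 6500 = 0.56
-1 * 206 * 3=-618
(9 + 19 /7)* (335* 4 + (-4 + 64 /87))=9536272 /609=15658.90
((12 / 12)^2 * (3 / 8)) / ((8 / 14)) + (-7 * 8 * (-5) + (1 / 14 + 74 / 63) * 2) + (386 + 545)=2447723 / 2016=1214.15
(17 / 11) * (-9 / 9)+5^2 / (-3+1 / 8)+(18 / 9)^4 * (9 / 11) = 721 / 253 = 2.85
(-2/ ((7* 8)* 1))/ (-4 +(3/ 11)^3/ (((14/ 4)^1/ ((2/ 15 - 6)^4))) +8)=-1875/ 570448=-0.00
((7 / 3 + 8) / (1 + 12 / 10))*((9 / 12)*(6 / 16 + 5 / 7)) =9455 / 2464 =3.84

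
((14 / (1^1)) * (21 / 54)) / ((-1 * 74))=-0.07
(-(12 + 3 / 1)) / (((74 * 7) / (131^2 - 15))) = -496.51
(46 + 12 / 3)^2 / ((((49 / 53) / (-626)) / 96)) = -7962720000 / 49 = -162504489.80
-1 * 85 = -85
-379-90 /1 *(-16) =1061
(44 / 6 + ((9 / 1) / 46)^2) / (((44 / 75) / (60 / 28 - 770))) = -898296875 / 93104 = -9648.32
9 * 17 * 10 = 1530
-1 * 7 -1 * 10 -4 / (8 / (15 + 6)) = -55 / 2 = -27.50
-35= -35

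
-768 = -768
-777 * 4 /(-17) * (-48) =-149184 /17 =-8775.53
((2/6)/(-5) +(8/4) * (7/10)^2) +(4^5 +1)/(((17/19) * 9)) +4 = 132.20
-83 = -83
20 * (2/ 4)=10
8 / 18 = 0.44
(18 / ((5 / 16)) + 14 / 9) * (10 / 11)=53.78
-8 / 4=-2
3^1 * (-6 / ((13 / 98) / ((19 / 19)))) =-1764 / 13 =-135.69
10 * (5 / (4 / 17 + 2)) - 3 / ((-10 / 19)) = 5333 / 190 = 28.07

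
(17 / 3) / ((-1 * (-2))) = 17 / 6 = 2.83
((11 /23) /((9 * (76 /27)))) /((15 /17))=187 /8740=0.02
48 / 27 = 1.78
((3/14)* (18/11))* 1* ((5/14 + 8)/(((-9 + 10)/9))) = 28431/1078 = 26.37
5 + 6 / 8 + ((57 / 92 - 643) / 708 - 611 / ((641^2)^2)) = 53252407194854617 / 10996467705142896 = 4.84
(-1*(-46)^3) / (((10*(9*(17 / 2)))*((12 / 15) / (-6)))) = -954.27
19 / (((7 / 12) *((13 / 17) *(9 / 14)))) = 2584 / 39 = 66.26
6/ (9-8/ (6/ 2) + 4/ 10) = 90/ 101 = 0.89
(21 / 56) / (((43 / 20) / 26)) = 195 / 43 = 4.53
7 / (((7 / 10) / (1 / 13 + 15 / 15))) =140 / 13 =10.77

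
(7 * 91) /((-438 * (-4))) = 637 /1752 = 0.36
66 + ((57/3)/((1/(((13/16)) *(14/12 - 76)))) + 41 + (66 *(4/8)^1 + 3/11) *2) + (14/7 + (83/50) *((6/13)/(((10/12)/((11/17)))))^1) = -28562282821/29172000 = -979.10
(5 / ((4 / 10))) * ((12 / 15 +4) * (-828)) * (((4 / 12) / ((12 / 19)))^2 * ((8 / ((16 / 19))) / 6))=-788785 / 36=-21910.69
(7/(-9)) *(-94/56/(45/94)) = 2209/810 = 2.73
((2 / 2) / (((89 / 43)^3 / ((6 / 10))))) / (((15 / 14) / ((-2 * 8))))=-17809568 / 17624225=-1.01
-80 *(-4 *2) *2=1280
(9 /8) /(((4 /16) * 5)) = 9 /10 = 0.90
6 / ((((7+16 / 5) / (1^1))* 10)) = 1 / 17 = 0.06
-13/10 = -1.30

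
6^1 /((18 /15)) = 5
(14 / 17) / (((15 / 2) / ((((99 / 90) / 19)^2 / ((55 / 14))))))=1078 / 11506875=0.00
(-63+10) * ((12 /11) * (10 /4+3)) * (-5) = 1590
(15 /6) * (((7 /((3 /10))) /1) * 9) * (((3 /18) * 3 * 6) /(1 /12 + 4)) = 2700 /7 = 385.71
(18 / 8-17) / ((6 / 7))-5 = -533 / 24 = -22.21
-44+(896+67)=919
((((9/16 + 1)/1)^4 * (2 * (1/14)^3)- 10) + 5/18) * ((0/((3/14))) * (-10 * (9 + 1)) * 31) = 0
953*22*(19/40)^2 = 3784363/800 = 4730.45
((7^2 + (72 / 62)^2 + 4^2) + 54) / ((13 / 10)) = 1156550 / 12493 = 92.58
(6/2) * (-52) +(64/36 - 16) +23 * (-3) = -239.22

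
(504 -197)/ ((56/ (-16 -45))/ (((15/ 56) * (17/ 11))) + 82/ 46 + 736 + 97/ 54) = 1977009390/ 4748436701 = 0.42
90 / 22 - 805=-8810 / 11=-800.91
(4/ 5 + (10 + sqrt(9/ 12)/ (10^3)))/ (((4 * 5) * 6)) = sqrt(3)/ 240000 + 9/ 100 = 0.09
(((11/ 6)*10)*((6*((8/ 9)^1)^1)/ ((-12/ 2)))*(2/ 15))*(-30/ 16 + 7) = -902/ 81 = -11.14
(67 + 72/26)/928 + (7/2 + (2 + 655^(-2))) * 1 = 28855804539/5175757600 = 5.58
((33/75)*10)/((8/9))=4.95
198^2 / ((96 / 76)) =62073 / 2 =31036.50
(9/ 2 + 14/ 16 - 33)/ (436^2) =-221/ 1520768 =-0.00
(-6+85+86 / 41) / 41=3325 / 1681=1.98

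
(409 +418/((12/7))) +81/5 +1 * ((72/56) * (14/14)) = 140767/210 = 670.32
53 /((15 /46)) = 2438 /15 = 162.53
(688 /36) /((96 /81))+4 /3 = 419 /24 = 17.46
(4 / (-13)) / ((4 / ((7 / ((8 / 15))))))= -105 / 104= -1.01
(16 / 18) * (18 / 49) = 16 / 49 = 0.33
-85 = -85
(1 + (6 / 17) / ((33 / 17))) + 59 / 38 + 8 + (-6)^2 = 19535 / 418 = 46.73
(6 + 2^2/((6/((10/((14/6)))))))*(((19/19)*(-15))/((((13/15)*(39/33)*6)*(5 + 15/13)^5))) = -2247531/917504000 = -0.00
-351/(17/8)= -2808/17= -165.18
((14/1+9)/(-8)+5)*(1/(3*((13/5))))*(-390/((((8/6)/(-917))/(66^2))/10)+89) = 993120636065/312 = 3183078961.75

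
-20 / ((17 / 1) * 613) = -20 / 10421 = -0.00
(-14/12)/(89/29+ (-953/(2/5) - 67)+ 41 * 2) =29/58773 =0.00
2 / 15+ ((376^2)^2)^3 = 119769268806400931637790129520642 / 15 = 7984617920426728775852675000000.00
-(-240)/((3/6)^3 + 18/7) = 13440/151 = 89.01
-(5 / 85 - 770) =13089 / 17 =769.94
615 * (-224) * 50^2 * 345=-118818000000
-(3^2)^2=-81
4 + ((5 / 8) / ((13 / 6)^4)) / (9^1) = 114334 / 28561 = 4.00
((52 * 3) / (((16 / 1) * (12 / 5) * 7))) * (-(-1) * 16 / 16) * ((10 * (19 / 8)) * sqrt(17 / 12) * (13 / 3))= 80275 * sqrt(51) / 8064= 71.09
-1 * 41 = -41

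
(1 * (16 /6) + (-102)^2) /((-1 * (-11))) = 31220 /33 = 946.06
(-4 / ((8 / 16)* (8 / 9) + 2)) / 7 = -18 / 77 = -0.23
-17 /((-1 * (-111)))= -17 /111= -0.15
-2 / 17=-0.12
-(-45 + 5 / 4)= 175 / 4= 43.75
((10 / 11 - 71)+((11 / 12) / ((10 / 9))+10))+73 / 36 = -226663 / 3960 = -57.24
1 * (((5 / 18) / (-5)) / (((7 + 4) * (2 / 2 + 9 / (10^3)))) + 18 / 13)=1.38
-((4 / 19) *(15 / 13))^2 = -3600 / 61009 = -0.06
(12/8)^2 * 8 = 18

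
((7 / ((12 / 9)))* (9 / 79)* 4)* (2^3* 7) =10584 / 79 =133.97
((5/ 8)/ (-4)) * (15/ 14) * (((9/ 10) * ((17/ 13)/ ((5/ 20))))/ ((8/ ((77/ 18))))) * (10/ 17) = -825/ 3328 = -0.25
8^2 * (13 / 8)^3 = 2197 / 8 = 274.62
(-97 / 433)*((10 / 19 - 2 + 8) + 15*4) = -122608 / 8227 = -14.90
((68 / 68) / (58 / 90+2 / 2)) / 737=45 / 54538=0.00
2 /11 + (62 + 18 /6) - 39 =288 /11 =26.18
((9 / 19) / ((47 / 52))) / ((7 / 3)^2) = 4212 / 43757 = 0.10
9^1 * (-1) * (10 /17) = -90 /17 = -5.29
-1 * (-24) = 24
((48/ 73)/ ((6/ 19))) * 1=152/ 73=2.08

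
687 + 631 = 1318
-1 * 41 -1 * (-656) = 615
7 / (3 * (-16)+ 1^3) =-0.15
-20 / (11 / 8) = -160 / 11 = -14.55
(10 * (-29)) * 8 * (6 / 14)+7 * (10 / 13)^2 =-1171340 / 1183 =-990.14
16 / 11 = 1.45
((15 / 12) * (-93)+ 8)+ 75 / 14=-2881 / 28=-102.89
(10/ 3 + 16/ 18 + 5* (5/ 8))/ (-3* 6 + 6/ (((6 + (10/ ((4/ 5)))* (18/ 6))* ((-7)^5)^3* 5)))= -364161705620177815/ 892161758948488848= -0.41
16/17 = 0.94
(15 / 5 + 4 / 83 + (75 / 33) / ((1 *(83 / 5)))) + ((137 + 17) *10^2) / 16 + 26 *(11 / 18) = 16131187 / 16434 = 981.57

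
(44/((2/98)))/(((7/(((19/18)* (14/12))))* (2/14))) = 71687/27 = 2655.07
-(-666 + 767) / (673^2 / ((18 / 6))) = -303 / 452929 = -0.00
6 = 6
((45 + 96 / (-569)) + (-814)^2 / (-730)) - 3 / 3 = -179405462 / 207685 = -863.83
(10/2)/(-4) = -5/4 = -1.25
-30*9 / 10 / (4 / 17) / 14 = -459 / 56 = -8.20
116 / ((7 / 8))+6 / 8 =3733 / 28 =133.32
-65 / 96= -0.68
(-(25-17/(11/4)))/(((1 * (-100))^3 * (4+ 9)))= 207/143000000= 0.00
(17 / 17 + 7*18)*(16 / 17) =2032 / 17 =119.53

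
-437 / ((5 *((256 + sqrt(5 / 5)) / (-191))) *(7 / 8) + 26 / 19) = 12686984 / 131177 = 96.72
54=54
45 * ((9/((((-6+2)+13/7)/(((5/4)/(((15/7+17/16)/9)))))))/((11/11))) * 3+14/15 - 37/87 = -310693361/156165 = -1989.52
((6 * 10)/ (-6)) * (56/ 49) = -80/ 7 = -11.43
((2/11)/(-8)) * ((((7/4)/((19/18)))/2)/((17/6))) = -189/28424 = -0.01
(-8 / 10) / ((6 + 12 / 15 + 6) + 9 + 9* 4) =-4 / 289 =-0.01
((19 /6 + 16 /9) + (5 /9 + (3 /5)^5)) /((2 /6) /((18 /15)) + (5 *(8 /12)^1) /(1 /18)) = 313749 /3390625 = 0.09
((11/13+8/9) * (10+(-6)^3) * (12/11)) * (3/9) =-167272/1287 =-129.97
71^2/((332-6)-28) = 5041/298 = 16.92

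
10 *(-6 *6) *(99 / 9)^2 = -43560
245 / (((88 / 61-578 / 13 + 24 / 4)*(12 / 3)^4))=-194285 / 7515136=-0.03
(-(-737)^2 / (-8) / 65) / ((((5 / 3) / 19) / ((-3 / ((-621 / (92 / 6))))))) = 10320211 / 11700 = 882.07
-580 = -580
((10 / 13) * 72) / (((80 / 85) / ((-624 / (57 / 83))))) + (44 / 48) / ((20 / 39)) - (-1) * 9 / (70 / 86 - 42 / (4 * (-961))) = -5539349309479 / 103622960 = -53456.78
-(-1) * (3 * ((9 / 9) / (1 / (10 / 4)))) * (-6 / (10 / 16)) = -72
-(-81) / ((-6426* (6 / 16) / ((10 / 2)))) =-20 / 119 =-0.17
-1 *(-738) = 738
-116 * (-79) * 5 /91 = 45820 /91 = 503.52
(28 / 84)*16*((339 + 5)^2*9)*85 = 482810880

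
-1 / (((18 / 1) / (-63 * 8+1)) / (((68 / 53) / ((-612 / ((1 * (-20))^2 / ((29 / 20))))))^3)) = -128768000000000 / 23822736124833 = -5.41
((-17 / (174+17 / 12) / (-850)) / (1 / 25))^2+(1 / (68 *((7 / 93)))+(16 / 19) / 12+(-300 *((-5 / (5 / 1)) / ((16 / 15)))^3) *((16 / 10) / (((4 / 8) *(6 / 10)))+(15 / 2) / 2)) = 276450680555115173 / 123107911987200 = 2245.60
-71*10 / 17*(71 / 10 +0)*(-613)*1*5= 15450665 / 17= 908862.65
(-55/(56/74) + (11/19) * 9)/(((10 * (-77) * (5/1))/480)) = 39156/4655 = 8.41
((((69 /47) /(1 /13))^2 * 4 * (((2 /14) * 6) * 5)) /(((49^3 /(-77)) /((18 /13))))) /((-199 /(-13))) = -19117509840 /51717441559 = -0.37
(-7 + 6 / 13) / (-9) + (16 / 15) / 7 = 3599 / 4095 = 0.88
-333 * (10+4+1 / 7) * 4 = -131868 / 7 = -18838.29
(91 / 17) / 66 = 91 / 1122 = 0.08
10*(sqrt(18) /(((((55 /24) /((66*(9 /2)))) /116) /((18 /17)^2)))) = 146126592*sqrt(2) /289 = 715066.46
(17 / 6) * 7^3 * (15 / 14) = 4165 / 4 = 1041.25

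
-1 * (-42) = 42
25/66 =0.38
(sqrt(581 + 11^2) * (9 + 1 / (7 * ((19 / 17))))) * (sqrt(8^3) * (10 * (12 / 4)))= 3496320 * sqrt(39) / 133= 164169.26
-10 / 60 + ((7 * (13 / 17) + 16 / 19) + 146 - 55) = 188041 / 1938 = 97.03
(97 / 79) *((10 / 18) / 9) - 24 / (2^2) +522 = 3302369 / 6399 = 516.08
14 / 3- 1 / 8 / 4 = 445 / 96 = 4.64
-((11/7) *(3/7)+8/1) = -425/49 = -8.67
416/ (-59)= -416/ 59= -7.05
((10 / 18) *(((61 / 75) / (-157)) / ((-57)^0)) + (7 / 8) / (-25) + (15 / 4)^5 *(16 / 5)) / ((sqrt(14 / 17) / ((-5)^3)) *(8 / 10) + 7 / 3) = 402367405525 *sqrt(238) / 2452128557424 + 4275153683703125 / 4203648955584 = 1019.54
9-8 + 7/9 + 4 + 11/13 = 775/117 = 6.62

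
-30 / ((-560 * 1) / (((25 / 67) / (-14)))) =-0.00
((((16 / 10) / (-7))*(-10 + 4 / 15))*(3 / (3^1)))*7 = 1168 / 75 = 15.57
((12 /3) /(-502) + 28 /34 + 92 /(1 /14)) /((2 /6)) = 16498128 /4267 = 3866.45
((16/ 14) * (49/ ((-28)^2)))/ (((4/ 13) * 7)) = 13/ 392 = 0.03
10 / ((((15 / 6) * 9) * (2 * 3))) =2 / 27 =0.07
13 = 13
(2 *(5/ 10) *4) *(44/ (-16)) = -11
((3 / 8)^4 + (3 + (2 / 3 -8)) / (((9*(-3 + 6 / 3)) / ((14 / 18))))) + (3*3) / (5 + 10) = 4948079 / 4976640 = 0.99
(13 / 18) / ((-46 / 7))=-91 / 828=-0.11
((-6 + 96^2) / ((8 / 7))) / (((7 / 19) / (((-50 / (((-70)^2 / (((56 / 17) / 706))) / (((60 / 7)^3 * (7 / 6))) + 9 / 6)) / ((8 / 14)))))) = -2756092500 / 2060503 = -1337.58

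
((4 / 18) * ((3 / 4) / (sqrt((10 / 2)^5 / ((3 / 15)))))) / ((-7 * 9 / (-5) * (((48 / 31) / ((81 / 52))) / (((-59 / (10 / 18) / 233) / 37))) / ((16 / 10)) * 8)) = -16461 / 62760880000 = -0.00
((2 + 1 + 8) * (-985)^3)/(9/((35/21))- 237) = 45390275.80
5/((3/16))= 80/3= 26.67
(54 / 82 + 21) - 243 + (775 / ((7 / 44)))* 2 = 9521.52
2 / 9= 0.22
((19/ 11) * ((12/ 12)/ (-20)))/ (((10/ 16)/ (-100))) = 152/ 11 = 13.82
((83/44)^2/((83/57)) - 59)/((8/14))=-766451/7744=-98.97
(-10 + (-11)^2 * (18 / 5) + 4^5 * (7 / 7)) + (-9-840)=3003 / 5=600.60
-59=-59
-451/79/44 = -41/316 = -0.13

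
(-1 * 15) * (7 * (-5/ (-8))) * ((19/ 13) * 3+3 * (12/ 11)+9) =-625275/ 572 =-1093.14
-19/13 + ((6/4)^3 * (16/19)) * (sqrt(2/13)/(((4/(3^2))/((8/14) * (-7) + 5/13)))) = -11421 * sqrt(26)/6422-19/13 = -10.53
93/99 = 31/33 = 0.94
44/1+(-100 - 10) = -66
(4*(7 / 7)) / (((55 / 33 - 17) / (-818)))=4908 / 23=213.39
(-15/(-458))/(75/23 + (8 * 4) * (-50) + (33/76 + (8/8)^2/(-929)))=-4059730/197873444991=-0.00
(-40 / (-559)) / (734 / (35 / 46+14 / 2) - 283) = -14280 / 37602253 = -0.00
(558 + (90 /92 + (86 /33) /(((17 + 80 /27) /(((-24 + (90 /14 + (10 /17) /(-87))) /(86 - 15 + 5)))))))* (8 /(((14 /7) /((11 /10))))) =9995609952084 /4064294465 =2459.37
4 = 4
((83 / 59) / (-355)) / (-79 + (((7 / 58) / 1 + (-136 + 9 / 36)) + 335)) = -9628 / 292455035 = -0.00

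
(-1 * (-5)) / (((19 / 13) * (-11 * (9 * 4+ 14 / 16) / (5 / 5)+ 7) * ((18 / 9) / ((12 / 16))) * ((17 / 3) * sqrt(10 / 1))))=-39 * sqrt(10) / 686698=-0.00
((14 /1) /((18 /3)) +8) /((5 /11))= 341 /15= 22.73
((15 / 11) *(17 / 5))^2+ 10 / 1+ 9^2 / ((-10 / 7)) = -30497 / 1210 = -25.20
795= 795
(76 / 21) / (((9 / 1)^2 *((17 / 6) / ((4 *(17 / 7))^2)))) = 41344 / 27783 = 1.49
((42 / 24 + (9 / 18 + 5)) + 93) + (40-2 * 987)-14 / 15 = -1834.68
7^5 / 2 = 8403.50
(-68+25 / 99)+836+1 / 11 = 76066 / 99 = 768.34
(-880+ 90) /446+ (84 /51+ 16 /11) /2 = -9195 /41701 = -0.22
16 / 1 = 16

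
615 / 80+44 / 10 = 967 / 80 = 12.09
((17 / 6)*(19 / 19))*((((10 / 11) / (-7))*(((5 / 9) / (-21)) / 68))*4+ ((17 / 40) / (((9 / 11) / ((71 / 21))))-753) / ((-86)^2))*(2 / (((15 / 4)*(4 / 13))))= -96454104851 / 193741178400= -0.50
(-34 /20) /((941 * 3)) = -17 /28230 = -0.00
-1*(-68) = 68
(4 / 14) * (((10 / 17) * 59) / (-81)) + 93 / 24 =289369 / 77112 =3.75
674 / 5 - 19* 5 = 199 / 5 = 39.80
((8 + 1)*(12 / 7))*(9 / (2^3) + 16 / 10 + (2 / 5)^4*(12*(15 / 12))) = 83943 / 1750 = 47.97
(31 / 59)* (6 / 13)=186 / 767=0.24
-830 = -830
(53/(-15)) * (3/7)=-53/35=-1.51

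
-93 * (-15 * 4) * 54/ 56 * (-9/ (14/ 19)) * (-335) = 2157639525/ 98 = 22016729.85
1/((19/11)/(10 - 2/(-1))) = 132/19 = 6.95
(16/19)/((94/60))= 480/893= 0.54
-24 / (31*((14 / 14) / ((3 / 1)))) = -2.32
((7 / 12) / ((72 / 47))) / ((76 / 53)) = 0.27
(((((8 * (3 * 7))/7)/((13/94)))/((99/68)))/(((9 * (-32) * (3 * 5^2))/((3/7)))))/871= -1598/588512925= -0.00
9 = 9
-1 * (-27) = 27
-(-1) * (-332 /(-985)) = 332 /985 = 0.34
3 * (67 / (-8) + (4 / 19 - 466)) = -216219 / 152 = -1422.49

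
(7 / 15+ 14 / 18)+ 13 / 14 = 1369 / 630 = 2.17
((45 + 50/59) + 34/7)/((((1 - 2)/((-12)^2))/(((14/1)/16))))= -376938/59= -6388.78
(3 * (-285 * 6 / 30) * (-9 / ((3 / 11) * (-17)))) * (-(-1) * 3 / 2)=-16929 / 34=-497.91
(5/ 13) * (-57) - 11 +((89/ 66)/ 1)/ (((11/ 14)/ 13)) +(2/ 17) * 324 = 2206603/ 80223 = 27.51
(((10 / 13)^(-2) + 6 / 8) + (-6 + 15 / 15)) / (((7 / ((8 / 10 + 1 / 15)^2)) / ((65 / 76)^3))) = -371293 / 2160585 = -0.17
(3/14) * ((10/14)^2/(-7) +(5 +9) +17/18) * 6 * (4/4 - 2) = -19.12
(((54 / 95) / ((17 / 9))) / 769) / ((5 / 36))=17496 / 6209675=0.00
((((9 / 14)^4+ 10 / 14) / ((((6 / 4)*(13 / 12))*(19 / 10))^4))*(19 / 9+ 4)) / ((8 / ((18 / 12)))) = 299208800000 / 26810272477443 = 0.01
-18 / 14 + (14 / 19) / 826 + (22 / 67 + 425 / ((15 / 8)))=225.71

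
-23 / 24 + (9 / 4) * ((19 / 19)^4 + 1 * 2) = 139 / 24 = 5.79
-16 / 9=-1.78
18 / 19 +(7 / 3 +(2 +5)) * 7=3778 / 57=66.28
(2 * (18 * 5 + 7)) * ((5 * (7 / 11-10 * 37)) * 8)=-31528880 / 11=-2866261.82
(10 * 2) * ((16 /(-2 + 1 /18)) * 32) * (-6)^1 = 221184 /7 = 31597.71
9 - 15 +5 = -1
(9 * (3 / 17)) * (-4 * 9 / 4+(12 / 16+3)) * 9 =-5103 / 68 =-75.04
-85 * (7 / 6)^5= -1428595 / 7776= -183.72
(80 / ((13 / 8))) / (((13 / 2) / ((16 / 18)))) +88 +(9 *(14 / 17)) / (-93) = 75870494 / 801567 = 94.65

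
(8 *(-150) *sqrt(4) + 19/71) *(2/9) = -533.27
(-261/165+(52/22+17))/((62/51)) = 24939/1705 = 14.63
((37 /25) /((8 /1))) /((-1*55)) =-37 /11000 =-0.00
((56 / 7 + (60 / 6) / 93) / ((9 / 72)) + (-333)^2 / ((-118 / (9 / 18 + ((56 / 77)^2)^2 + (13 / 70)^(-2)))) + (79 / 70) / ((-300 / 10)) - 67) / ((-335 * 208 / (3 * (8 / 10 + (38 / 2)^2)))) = 3590040888653632839 / 8236496888620000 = 435.87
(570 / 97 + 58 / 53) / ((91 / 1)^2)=35836 / 42572621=0.00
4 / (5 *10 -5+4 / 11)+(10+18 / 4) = 14559 / 998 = 14.59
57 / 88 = 0.65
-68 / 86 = -34 / 43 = -0.79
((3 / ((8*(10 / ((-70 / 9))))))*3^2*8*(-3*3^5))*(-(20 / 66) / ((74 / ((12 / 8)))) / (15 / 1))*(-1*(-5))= -25515 / 814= -31.35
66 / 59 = 1.12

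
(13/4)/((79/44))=143/79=1.81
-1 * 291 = -291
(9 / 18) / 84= 1 / 168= 0.01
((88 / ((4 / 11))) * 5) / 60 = 121 / 6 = 20.17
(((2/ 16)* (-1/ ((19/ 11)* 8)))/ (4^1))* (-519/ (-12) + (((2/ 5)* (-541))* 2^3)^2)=-3296806359/ 486400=-6777.97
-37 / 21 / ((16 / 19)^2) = -13357 / 5376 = -2.48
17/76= 0.22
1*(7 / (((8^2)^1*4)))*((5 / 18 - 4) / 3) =-469 / 13824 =-0.03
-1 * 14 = -14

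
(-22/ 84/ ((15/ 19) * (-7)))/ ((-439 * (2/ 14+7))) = -209/ 13828500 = -0.00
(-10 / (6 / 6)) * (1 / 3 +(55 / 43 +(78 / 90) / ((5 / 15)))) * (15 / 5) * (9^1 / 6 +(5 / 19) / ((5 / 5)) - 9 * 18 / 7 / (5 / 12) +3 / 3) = 10038171 / 1505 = 6669.88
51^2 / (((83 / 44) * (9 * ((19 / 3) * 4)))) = 9537 / 1577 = 6.05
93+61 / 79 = 7408 / 79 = 93.77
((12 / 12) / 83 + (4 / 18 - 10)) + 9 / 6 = -12349 / 1494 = -8.27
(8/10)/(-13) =-4/65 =-0.06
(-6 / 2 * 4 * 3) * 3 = -108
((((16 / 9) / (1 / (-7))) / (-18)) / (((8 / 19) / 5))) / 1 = 665 / 81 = 8.21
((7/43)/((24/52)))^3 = 753571/17173512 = 0.04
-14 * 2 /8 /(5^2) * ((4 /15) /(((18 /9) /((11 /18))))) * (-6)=77 /1125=0.07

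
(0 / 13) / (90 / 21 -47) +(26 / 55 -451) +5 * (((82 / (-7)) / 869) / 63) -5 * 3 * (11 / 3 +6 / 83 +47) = -192694923023 / 159040035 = -1211.61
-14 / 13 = -1.08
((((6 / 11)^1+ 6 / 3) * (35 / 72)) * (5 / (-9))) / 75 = -49 / 5346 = -0.01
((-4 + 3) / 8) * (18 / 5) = -9 / 20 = -0.45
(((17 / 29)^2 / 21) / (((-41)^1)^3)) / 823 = -289 / 1001766941763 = -0.00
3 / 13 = 0.23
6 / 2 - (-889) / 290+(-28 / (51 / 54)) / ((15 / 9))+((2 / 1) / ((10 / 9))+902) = 4397941 / 4930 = 892.08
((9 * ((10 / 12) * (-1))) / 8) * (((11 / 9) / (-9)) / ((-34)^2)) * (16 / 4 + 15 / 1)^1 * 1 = 1045 / 499392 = 0.00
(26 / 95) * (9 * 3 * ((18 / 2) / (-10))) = -3159 / 475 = -6.65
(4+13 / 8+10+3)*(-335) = -49915 / 8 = -6239.38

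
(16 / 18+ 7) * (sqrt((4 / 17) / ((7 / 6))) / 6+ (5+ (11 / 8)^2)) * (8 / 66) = 6.66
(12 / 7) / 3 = 4 / 7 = 0.57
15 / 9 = 5 / 3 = 1.67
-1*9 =-9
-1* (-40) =40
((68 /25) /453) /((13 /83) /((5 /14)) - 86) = -1411 /20106405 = -0.00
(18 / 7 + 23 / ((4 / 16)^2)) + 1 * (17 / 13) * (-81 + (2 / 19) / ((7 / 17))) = 458155 / 1729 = 264.98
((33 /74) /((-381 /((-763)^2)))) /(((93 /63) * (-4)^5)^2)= -2824101819 /9470191075328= -0.00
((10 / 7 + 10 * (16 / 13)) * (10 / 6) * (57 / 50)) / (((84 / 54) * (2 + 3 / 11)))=9405 / 1274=7.38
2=2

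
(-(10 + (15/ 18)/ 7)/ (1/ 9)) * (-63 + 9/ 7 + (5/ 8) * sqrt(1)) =4361775/ 784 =5563.49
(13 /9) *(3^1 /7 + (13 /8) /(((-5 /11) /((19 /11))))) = -20917 /2520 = -8.30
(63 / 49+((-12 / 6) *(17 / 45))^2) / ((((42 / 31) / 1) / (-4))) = -1631654 / 297675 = -5.48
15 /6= 5 /2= 2.50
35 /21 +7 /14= 13 /6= 2.17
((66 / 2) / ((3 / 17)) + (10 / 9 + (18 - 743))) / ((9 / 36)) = -19328 / 9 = -2147.56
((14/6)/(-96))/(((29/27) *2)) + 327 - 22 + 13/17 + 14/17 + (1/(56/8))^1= 67743357/220864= 306.72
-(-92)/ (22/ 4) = 184/ 11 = 16.73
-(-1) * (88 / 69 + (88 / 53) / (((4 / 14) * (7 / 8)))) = 28952 / 3657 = 7.92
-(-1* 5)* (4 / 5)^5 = 1024 / 625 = 1.64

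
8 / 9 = 0.89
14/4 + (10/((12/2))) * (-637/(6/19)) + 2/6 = -30223/9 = -3358.11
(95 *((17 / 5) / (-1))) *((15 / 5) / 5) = -969 / 5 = -193.80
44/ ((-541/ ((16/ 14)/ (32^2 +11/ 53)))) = -18656/ 205569721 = -0.00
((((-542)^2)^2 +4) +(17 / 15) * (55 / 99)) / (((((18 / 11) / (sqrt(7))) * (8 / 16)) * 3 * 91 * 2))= 25630294447087 * sqrt(7) / 132678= 511097432.40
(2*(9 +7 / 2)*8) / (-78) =-100 / 39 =-2.56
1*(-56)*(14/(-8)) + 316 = 414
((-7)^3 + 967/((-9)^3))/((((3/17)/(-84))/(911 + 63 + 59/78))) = 4542193213292/28431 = 159761992.66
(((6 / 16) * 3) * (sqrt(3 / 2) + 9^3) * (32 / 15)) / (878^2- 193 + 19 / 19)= 3 * sqrt(6) / 1926730 + 2187 / 963365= 0.00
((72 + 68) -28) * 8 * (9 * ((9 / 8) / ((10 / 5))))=4536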